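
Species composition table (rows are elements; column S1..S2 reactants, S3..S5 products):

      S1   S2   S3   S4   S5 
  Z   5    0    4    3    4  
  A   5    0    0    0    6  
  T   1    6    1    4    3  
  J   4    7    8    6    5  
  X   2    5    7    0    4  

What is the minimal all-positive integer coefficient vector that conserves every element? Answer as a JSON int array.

Coefficients: [6, 3, 1, 2, 5]

Z: 6·5+3·0 = 30 | 1·4+2·3+5·4 = 30
A: 6·5+3·0 = 30 | 1·0+2·0+5·6 = 30
T: 6·1+3·6 = 24 | 1·1+2·4+5·3 = 24
J: 6·4+3·7 = 45 | 1·8+2·6+5·5 = 45
X: 6·2+3·5 = 27 | 1·7+2·0+5·4 = 27
gcd(6,3,1,2,5) = 1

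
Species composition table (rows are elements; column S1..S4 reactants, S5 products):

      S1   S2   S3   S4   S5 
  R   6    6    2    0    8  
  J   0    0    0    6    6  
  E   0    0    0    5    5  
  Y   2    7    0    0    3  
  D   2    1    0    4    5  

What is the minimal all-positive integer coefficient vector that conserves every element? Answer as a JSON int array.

Coefficients: [1, 1, 6, 3, 3]

R: 1·6+1·6+6·2+3·0 = 24 | 3·8 = 24
J: 1·0+1·0+6·0+3·6 = 18 | 3·6 = 18
E: 1·0+1·0+6·0+3·5 = 15 | 3·5 = 15
Y: 1·2+1·7+6·0+3·0 = 9 | 3·3 = 9
D: 1·2+1·1+6·0+3·4 = 15 | 3·5 = 15
gcd(1,1,6,3,3) = 1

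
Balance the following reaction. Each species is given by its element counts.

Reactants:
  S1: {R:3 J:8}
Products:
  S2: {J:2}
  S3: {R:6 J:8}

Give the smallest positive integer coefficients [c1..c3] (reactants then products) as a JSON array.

R: 2·3 = 6 | 4·0+1·6 = 6
J: 2·8 = 16 | 4·2+1·8 = 16
gcd(2,4,1) = 1

Coefficients: [2, 4, 1]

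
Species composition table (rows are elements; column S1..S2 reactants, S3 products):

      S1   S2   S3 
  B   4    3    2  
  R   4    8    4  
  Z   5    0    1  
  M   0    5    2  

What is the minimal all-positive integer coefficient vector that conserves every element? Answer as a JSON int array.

B: 1·4+2·3 = 10 | 5·2 = 10
R: 1·4+2·8 = 20 | 5·4 = 20
Z: 1·5+2·0 = 5 | 5·1 = 5
M: 1·0+2·5 = 10 | 5·2 = 10
gcd(1,2,5) = 1

Coefficients: [1, 2, 5]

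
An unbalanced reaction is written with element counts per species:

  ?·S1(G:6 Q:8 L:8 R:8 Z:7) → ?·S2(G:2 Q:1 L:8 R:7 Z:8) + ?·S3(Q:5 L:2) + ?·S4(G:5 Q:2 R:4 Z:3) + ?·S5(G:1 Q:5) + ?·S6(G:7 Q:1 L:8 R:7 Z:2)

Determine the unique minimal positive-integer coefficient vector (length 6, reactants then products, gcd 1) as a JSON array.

Coefficients: [5, 3, 4, 3, 2, 1]

G: 5·6 = 30 | 3·2+4·0+3·5+2·1+1·7 = 30
Q: 5·8 = 40 | 3·1+4·5+3·2+2·5+1·1 = 40
L: 5·8 = 40 | 3·8+4·2+3·0+2·0+1·8 = 40
R: 5·8 = 40 | 3·7+4·0+3·4+2·0+1·7 = 40
Z: 5·7 = 35 | 3·8+4·0+3·3+2·0+1·2 = 35
gcd(5,3,4,3,2,1) = 1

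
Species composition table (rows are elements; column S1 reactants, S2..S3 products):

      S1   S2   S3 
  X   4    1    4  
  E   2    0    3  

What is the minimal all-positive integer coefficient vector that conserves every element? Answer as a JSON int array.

Coefficients: [3, 4, 2]

X: 3·4 = 12 | 4·1+2·4 = 12
E: 3·2 = 6 | 4·0+2·3 = 6
gcd(3,4,2) = 1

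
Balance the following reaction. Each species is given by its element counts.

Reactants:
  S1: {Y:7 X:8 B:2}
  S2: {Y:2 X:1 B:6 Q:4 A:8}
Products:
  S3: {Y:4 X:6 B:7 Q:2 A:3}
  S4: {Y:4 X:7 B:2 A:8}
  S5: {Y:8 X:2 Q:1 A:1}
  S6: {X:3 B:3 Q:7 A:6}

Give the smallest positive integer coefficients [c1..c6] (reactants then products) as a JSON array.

Coefficients: [6, 5, 5, 2, 3, 1]

Y: 6·7+5·2 = 52 | 5·4+2·4+3·8+1·0 = 52
X: 6·8+5·1 = 53 | 5·6+2·7+3·2+1·3 = 53
B: 6·2+5·6 = 42 | 5·7+2·2+3·0+1·3 = 42
Q: 6·0+5·4 = 20 | 5·2+2·0+3·1+1·7 = 20
A: 6·0+5·8 = 40 | 5·3+2·8+3·1+1·6 = 40
gcd(6,5,5,2,3,1) = 1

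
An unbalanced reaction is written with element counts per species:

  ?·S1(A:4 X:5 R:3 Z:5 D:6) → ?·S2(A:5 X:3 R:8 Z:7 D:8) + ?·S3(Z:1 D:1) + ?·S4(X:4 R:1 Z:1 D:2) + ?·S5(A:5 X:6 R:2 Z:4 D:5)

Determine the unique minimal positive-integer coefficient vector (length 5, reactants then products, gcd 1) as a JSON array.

Coefficients: [5, 1, 5, 1, 3]

A: 5·4 = 20 | 1·5+5·0+1·0+3·5 = 20
X: 5·5 = 25 | 1·3+5·0+1·4+3·6 = 25
R: 5·3 = 15 | 1·8+5·0+1·1+3·2 = 15
Z: 5·5 = 25 | 1·7+5·1+1·1+3·4 = 25
D: 5·6 = 30 | 1·8+5·1+1·2+3·5 = 30
gcd(5,1,5,1,3) = 1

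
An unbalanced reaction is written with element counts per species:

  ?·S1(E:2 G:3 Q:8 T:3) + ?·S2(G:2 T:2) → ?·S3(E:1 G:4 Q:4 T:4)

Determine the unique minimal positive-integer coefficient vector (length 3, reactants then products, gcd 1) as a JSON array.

Coefficients: [2, 5, 4]

E: 2·2+5·0 = 4 | 4·1 = 4
G: 2·3+5·2 = 16 | 4·4 = 16
Q: 2·8+5·0 = 16 | 4·4 = 16
T: 2·3+5·2 = 16 | 4·4 = 16
gcd(2,5,4) = 1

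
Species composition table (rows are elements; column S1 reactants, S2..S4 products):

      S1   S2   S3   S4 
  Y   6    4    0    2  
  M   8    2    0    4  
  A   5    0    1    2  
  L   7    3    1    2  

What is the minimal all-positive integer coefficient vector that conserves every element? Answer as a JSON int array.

Y: 3·6 = 18 | 2·4+5·0+5·2 = 18
M: 3·8 = 24 | 2·2+5·0+5·4 = 24
A: 3·5 = 15 | 2·0+5·1+5·2 = 15
L: 3·7 = 21 | 2·3+5·1+5·2 = 21
gcd(3,2,5,5) = 1

Coefficients: [3, 2, 5, 5]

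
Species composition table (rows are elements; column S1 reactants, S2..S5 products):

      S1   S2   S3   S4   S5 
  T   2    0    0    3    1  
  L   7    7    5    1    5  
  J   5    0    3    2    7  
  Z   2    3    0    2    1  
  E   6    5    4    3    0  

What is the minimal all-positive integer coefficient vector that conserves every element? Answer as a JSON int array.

Coefficients: [5, 1, 4, 3, 1]

T: 5·2 = 10 | 1·0+4·0+3·3+1·1 = 10
L: 5·7 = 35 | 1·7+4·5+3·1+1·5 = 35
J: 5·5 = 25 | 1·0+4·3+3·2+1·7 = 25
Z: 5·2 = 10 | 1·3+4·0+3·2+1·1 = 10
E: 5·6 = 30 | 1·5+4·4+3·3+1·0 = 30
gcd(5,1,4,3,1) = 1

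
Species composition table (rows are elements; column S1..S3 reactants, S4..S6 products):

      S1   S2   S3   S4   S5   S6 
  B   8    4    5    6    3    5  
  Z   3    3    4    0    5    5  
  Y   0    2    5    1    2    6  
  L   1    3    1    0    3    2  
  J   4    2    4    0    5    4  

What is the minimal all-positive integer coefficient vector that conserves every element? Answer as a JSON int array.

B: 3·8+5·4+4·5 = 64 | 6·6+6·3+2·5 = 64
Z: 3·3+5·3+4·4 = 40 | 6·0+6·5+2·5 = 40
Y: 3·0+5·2+4·5 = 30 | 6·1+6·2+2·6 = 30
L: 3·1+5·3+4·1 = 22 | 6·0+6·3+2·2 = 22
J: 3·4+5·2+4·4 = 38 | 6·0+6·5+2·4 = 38
gcd(3,5,4,6,6,2) = 1

Coefficients: [3, 5, 4, 6, 6, 2]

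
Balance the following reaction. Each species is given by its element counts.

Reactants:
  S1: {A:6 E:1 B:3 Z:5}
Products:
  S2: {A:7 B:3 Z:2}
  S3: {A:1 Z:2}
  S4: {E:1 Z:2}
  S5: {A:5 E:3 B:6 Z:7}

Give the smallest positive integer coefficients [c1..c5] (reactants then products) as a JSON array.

A: 5·6 = 30 | 3·7+4·1+2·0+1·5 = 30
E: 5·1 = 5 | 3·0+4·0+2·1+1·3 = 5
B: 5·3 = 15 | 3·3+4·0+2·0+1·6 = 15
Z: 5·5 = 25 | 3·2+4·2+2·2+1·7 = 25
gcd(5,3,4,2,1) = 1

Coefficients: [5, 3, 4, 2, 1]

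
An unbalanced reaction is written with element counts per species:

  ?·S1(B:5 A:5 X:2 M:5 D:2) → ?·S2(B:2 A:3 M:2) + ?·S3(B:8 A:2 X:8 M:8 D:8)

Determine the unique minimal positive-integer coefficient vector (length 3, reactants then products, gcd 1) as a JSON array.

Coefficients: [4, 6, 1]

B: 4·5 = 20 | 6·2+1·8 = 20
A: 4·5 = 20 | 6·3+1·2 = 20
X: 4·2 = 8 | 6·0+1·8 = 8
M: 4·5 = 20 | 6·2+1·8 = 20
D: 4·2 = 8 | 6·0+1·8 = 8
gcd(4,6,1) = 1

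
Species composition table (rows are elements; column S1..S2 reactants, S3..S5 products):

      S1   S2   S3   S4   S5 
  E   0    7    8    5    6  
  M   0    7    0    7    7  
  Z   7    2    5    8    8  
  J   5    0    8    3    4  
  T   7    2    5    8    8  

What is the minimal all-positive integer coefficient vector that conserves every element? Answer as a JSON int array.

Coefficients: [5, 5, 1, 3, 2]

E: 5·0+5·7 = 35 | 1·8+3·5+2·6 = 35
M: 5·0+5·7 = 35 | 1·0+3·7+2·7 = 35
Z: 5·7+5·2 = 45 | 1·5+3·8+2·8 = 45
J: 5·5+5·0 = 25 | 1·8+3·3+2·4 = 25
T: 5·7+5·2 = 45 | 1·5+3·8+2·8 = 45
gcd(5,5,1,3,2) = 1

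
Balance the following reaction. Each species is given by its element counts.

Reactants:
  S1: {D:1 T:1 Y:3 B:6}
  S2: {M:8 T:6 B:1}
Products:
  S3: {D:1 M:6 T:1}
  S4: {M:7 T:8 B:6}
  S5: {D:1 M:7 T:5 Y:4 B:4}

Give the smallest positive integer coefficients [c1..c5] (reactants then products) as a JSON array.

D: 4·1+6·0 = 4 | 1·1+3·0+3·1 = 4
M: 4·0+6·8 = 48 | 1·6+3·7+3·7 = 48
T: 4·1+6·6 = 40 | 1·1+3·8+3·5 = 40
Y: 4·3+6·0 = 12 | 1·0+3·0+3·4 = 12
B: 4·6+6·1 = 30 | 1·0+3·6+3·4 = 30
gcd(4,6,1,3,3) = 1

Coefficients: [4, 6, 1, 3, 3]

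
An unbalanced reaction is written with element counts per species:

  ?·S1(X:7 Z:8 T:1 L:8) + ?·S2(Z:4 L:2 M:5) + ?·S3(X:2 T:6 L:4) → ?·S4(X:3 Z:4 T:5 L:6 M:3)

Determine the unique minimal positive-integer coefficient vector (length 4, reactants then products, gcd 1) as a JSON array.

Coefficients: [1, 3, 4, 5]

X: 1·7+3·0+4·2 = 15 | 5·3 = 15
Z: 1·8+3·4+4·0 = 20 | 5·4 = 20
T: 1·1+3·0+4·6 = 25 | 5·5 = 25
L: 1·8+3·2+4·4 = 30 | 5·6 = 30
M: 1·0+3·5+4·0 = 15 | 5·3 = 15
gcd(1,3,4,5) = 1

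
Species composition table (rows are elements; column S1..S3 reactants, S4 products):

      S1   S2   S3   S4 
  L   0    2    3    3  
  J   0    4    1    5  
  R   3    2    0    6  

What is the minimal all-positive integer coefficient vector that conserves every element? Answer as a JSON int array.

L: 6·0+6·2+1·3 = 15 | 5·3 = 15
J: 6·0+6·4+1·1 = 25 | 5·5 = 25
R: 6·3+6·2+1·0 = 30 | 5·6 = 30
gcd(6,6,1,5) = 1

Coefficients: [6, 6, 1, 5]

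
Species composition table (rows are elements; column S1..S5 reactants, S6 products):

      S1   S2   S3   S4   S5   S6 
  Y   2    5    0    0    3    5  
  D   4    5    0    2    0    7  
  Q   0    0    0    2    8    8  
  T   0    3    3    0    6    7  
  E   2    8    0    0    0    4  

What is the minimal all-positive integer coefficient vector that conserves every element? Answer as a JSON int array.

Y: 2·2+1·5+2·0+4·0+2·3 = 15 | 3·5 = 15
D: 2·4+1·5+2·0+4·2+2·0 = 21 | 3·7 = 21
Q: 2·0+1·0+2·0+4·2+2·8 = 24 | 3·8 = 24
T: 2·0+1·3+2·3+4·0+2·6 = 21 | 3·7 = 21
E: 2·2+1·8+2·0+4·0+2·0 = 12 | 3·4 = 12
gcd(2,1,2,4,2,3) = 1

Coefficients: [2, 1, 2, 4, 2, 3]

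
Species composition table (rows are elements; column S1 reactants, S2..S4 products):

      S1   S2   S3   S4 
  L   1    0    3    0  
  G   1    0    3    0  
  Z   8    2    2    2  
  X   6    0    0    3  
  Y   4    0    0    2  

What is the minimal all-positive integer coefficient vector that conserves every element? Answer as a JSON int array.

Coefficients: [3, 5, 1, 6]

L: 3·1 = 3 | 5·0+1·3+6·0 = 3
G: 3·1 = 3 | 5·0+1·3+6·0 = 3
Z: 3·8 = 24 | 5·2+1·2+6·2 = 24
X: 3·6 = 18 | 5·0+1·0+6·3 = 18
Y: 3·4 = 12 | 5·0+1·0+6·2 = 12
gcd(3,5,1,6) = 1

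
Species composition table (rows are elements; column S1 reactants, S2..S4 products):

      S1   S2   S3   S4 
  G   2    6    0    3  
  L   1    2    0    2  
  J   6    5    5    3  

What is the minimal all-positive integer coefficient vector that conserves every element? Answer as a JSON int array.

G: 6·2 = 12 | 1·6+5·0+2·3 = 12
L: 6·1 = 6 | 1·2+5·0+2·2 = 6
J: 6·6 = 36 | 1·5+5·5+2·3 = 36
gcd(6,1,5,2) = 1

Coefficients: [6, 1, 5, 2]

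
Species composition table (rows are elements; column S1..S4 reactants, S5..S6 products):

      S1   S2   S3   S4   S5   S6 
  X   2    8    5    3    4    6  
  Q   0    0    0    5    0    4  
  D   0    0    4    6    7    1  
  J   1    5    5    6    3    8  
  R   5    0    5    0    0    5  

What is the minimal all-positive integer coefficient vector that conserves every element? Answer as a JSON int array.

X: 1·2+2·8+4·5+4·3 = 50 | 5·4+5·6 = 50
Q: 1·0+2·0+4·0+4·5 = 20 | 5·0+5·4 = 20
D: 1·0+2·0+4·4+4·6 = 40 | 5·7+5·1 = 40
J: 1·1+2·5+4·5+4·6 = 55 | 5·3+5·8 = 55
R: 1·5+2·0+4·5+4·0 = 25 | 5·0+5·5 = 25
gcd(1,2,4,4,5,5) = 1

Coefficients: [1, 2, 4, 4, 5, 5]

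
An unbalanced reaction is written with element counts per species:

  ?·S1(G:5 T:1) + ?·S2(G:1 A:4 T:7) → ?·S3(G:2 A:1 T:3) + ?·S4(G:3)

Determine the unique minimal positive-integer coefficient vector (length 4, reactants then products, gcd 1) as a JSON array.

G: 5·5+1·1 = 26 | 4·2+6·3 = 26
A: 5·0+1·4 = 4 | 4·1+6·0 = 4
T: 5·1+1·7 = 12 | 4·3+6·0 = 12
gcd(5,1,4,6) = 1

Coefficients: [5, 1, 4, 6]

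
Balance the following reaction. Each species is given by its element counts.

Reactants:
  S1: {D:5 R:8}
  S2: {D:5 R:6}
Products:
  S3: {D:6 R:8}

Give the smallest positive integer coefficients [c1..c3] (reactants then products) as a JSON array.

D: 2·5+4·5 = 30 | 5·6 = 30
R: 2·8+4·6 = 40 | 5·8 = 40
gcd(2,4,5) = 1

Coefficients: [2, 4, 5]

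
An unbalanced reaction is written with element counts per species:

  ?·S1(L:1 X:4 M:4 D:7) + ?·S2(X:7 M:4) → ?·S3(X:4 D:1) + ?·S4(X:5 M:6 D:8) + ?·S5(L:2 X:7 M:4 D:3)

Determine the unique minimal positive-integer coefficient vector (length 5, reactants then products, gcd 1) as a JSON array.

Coefficients: [6, 3, 1, 4, 3]

L: 6·1+3·0 = 6 | 1·0+4·0+3·2 = 6
X: 6·4+3·7 = 45 | 1·4+4·5+3·7 = 45
M: 6·4+3·4 = 36 | 1·0+4·6+3·4 = 36
D: 6·7+3·0 = 42 | 1·1+4·8+3·3 = 42
gcd(6,3,1,4,3) = 1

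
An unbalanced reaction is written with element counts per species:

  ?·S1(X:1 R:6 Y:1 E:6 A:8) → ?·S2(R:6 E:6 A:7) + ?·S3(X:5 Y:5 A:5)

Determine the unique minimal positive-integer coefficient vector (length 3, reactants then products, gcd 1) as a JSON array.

X: 5·1 = 5 | 5·0+1·5 = 5
R: 5·6 = 30 | 5·6+1·0 = 30
Y: 5·1 = 5 | 5·0+1·5 = 5
E: 5·6 = 30 | 5·6+1·0 = 30
A: 5·8 = 40 | 5·7+1·5 = 40
gcd(5,5,1) = 1

Coefficients: [5, 5, 1]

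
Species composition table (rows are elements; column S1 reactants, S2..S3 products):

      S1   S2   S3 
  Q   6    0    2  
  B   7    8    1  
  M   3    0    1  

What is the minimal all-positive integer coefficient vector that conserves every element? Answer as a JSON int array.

Coefficients: [2, 1, 6]

Q: 2·6 = 12 | 1·0+6·2 = 12
B: 2·7 = 14 | 1·8+6·1 = 14
M: 2·3 = 6 | 1·0+6·1 = 6
gcd(2,1,6) = 1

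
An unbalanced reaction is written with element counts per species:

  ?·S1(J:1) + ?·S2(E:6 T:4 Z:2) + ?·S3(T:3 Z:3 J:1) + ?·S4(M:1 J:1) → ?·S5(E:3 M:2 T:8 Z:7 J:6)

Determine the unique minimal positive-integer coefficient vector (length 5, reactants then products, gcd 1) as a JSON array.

E: 4·0+1·6+4·0+4·0 = 6 | 2·3 = 6
M: 4·0+1·0+4·0+4·1 = 4 | 2·2 = 4
T: 4·0+1·4+4·3+4·0 = 16 | 2·8 = 16
Z: 4·0+1·2+4·3+4·0 = 14 | 2·7 = 14
J: 4·1+1·0+4·1+4·1 = 12 | 2·6 = 12
gcd(4,1,4,4,2) = 1

Coefficients: [4, 1, 4, 4, 2]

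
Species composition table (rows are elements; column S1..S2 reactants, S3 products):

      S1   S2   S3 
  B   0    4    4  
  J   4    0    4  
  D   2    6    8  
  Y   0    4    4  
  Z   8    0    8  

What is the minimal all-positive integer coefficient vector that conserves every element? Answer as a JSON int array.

B: 1·0+1·4 = 4 | 1·4 = 4
J: 1·4+1·0 = 4 | 1·4 = 4
D: 1·2+1·6 = 8 | 1·8 = 8
Y: 1·0+1·4 = 4 | 1·4 = 4
Z: 1·8+1·0 = 8 | 1·8 = 8
gcd(1,1,1) = 1

Coefficients: [1, 1, 1]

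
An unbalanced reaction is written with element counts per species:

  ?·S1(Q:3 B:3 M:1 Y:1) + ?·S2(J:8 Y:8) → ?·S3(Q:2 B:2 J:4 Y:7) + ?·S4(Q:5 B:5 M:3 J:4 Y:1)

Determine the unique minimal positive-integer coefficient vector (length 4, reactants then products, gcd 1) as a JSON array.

Coefficients: [6, 3, 4, 2]

Q: 6·3+3·0 = 18 | 4·2+2·5 = 18
B: 6·3+3·0 = 18 | 4·2+2·5 = 18
M: 6·1+3·0 = 6 | 4·0+2·3 = 6
J: 6·0+3·8 = 24 | 4·4+2·4 = 24
Y: 6·1+3·8 = 30 | 4·7+2·1 = 30
gcd(6,3,4,2) = 1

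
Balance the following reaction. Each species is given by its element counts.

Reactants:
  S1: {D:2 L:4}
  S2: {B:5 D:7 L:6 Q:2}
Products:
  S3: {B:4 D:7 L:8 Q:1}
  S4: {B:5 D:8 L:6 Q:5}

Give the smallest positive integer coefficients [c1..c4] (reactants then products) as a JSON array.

Coefficients: [4, 5, 5, 1]

B: 4·0+5·5 = 25 | 5·4+1·5 = 25
D: 4·2+5·7 = 43 | 5·7+1·8 = 43
L: 4·4+5·6 = 46 | 5·8+1·6 = 46
Q: 4·0+5·2 = 10 | 5·1+1·5 = 10
gcd(4,5,5,1) = 1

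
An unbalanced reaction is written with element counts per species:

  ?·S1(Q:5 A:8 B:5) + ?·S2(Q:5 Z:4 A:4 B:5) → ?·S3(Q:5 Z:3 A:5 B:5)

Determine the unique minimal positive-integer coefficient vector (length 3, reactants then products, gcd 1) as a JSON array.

Q: 1·5+3·5 = 20 | 4·5 = 20
Z: 1·0+3·4 = 12 | 4·3 = 12
A: 1·8+3·4 = 20 | 4·5 = 20
B: 1·5+3·5 = 20 | 4·5 = 20
gcd(1,3,4) = 1

Coefficients: [1, 3, 4]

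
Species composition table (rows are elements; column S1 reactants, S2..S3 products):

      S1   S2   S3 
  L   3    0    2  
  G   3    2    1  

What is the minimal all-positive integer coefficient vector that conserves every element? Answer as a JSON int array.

Coefficients: [4, 3, 6]

L: 4·3 = 12 | 3·0+6·2 = 12
G: 4·3 = 12 | 3·2+6·1 = 12
gcd(4,3,6) = 1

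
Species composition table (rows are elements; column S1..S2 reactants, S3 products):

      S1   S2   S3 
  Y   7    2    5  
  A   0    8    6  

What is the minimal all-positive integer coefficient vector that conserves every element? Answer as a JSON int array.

Coefficients: [2, 3, 4]

Y: 2·7+3·2 = 20 | 4·5 = 20
A: 2·0+3·8 = 24 | 4·6 = 24
gcd(2,3,4) = 1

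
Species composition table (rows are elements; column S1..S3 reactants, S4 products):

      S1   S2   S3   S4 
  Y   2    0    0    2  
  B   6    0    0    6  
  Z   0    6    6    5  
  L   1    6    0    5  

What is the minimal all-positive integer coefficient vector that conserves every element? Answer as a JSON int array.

Y: 6·2+4·0+1·0 = 12 | 6·2 = 12
B: 6·6+4·0+1·0 = 36 | 6·6 = 36
Z: 6·0+4·6+1·6 = 30 | 6·5 = 30
L: 6·1+4·6+1·0 = 30 | 6·5 = 30
gcd(6,4,1,6) = 1

Coefficients: [6, 4, 1, 6]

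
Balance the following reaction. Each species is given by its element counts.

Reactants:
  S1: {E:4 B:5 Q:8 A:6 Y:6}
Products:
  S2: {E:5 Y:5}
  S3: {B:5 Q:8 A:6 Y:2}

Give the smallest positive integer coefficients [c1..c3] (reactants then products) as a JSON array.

E: 5·4 = 20 | 4·5+5·0 = 20
B: 5·5 = 25 | 4·0+5·5 = 25
Q: 5·8 = 40 | 4·0+5·8 = 40
A: 5·6 = 30 | 4·0+5·6 = 30
Y: 5·6 = 30 | 4·5+5·2 = 30
gcd(5,4,5) = 1

Coefficients: [5, 4, 5]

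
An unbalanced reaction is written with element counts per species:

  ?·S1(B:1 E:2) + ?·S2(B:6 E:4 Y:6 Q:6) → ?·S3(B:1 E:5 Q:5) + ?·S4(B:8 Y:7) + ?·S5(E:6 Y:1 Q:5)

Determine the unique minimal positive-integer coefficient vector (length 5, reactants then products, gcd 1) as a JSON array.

Coefficients: [6, 5, 4, 4, 2]

B: 6·1+5·6 = 36 | 4·1+4·8+2·0 = 36
E: 6·2+5·4 = 32 | 4·5+4·0+2·6 = 32
Y: 6·0+5·6 = 30 | 4·0+4·7+2·1 = 30
Q: 6·0+5·6 = 30 | 4·5+4·0+2·5 = 30
gcd(6,5,4,4,2) = 1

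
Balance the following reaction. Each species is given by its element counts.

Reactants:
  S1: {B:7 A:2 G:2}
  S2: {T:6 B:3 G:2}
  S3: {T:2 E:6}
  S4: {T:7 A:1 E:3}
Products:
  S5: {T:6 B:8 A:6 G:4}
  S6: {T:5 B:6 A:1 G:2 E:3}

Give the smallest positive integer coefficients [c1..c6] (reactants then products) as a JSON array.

T: 5·0+3·6+2·2+2·7 = 36 | 1·6+6·5 = 36
B: 5·7+3·3+2·0+2·0 = 44 | 1·8+6·6 = 44
A: 5·2+3·0+2·0+2·1 = 12 | 1·6+6·1 = 12
G: 5·2+3·2+2·0+2·0 = 16 | 1·4+6·2 = 16
E: 5·0+3·0+2·6+2·3 = 18 | 1·0+6·3 = 18
gcd(5,3,2,2,1,6) = 1

Coefficients: [5, 3, 2, 2, 1, 6]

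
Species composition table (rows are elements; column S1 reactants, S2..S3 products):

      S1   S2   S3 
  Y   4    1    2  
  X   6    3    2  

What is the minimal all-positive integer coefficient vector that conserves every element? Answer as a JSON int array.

Coefficients: [2, 2, 3]

Y: 2·4 = 8 | 2·1+3·2 = 8
X: 2·6 = 12 | 2·3+3·2 = 12
gcd(2,2,3) = 1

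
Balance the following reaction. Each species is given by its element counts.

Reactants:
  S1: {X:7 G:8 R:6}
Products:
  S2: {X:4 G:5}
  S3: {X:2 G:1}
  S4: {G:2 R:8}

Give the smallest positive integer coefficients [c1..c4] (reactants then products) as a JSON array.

X: 4·7 = 28 | 4·4+6·2+3·0 = 28
G: 4·8 = 32 | 4·5+6·1+3·2 = 32
R: 4·6 = 24 | 4·0+6·0+3·8 = 24
gcd(4,4,6,3) = 1

Coefficients: [4, 4, 6, 3]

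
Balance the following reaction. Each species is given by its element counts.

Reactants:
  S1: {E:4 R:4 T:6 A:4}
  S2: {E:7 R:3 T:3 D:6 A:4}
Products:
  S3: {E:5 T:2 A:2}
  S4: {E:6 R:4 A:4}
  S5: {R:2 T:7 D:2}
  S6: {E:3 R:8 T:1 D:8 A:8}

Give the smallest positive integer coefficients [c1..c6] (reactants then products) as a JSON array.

Coefficients: [5, 4, 6, 2, 4, 2]

E: 5·4+4·7 = 48 | 6·5+2·6+4·0+2·3 = 48
R: 5·4+4·3 = 32 | 6·0+2·4+4·2+2·8 = 32
T: 5·6+4·3 = 42 | 6·2+2·0+4·7+2·1 = 42
D: 5·0+4·6 = 24 | 6·0+2·0+4·2+2·8 = 24
A: 5·4+4·4 = 36 | 6·2+2·4+4·0+2·8 = 36
gcd(5,4,6,2,4,2) = 1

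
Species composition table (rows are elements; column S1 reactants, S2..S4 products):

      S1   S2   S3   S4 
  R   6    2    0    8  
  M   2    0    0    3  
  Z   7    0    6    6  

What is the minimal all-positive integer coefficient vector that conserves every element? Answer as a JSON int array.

Coefficients: [6, 2, 3, 4]

R: 6·6 = 36 | 2·2+3·0+4·8 = 36
M: 6·2 = 12 | 2·0+3·0+4·3 = 12
Z: 6·7 = 42 | 2·0+3·6+4·6 = 42
gcd(6,2,3,4) = 1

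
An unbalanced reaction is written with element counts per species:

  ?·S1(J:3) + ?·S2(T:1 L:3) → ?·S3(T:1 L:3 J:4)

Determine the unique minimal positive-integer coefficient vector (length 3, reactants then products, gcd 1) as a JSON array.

T: 4·0+3·1 = 3 | 3·1 = 3
L: 4·0+3·3 = 9 | 3·3 = 9
J: 4·3+3·0 = 12 | 3·4 = 12
gcd(4,3,3) = 1

Coefficients: [4, 3, 3]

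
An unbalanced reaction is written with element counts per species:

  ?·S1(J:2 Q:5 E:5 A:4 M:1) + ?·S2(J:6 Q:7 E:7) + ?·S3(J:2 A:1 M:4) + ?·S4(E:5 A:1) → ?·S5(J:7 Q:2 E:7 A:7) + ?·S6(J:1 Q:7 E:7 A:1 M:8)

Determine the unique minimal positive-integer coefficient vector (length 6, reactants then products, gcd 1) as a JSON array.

J: 4·2+1·6+5·2+3·0 = 24 | 3·7+3·1 = 24
Q: 4·5+1·7+5·0+3·0 = 27 | 3·2+3·7 = 27
E: 4·5+1·7+5·0+3·5 = 42 | 3·7+3·7 = 42
A: 4·4+1·0+5·1+3·1 = 24 | 3·7+3·1 = 24
M: 4·1+1·0+5·4+3·0 = 24 | 3·0+3·8 = 24
gcd(4,1,5,3,3,3) = 1

Coefficients: [4, 1, 5, 3, 3, 3]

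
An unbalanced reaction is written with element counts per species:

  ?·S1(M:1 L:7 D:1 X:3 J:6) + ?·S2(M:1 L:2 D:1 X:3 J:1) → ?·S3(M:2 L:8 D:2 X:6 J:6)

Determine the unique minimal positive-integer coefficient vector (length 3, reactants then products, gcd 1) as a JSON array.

M: 4·1+6·1 = 10 | 5·2 = 10
L: 4·7+6·2 = 40 | 5·8 = 40
D: 4·1+6·1 = 10 | 5·2 = 10
X: 4·3+6·3 = 30 | 5·6 = 30
J: 4·6+6·1 = 30 | 5·6 = 30
gcd(4,6,5) = 1

Coefficients: [4, 6, 5]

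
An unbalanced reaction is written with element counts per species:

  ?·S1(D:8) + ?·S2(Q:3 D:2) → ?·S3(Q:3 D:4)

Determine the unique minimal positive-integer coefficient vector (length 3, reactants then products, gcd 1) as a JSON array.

Q: 1·0+4·3 = 12 | 4·3 = 12
D: 1·8+4·2 = 16 | 4·4 = 16
gcd(1,4,4) = 1

Coefficients: [1, 4, 4]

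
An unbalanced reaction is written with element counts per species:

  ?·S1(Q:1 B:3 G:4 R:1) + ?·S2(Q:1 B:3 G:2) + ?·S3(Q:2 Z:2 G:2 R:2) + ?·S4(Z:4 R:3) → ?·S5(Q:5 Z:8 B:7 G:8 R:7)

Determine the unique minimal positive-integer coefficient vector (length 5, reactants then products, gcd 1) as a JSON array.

Q: 1·1+6·1+4·2+4·0 = 15 | 3·5 = 15
Z: 1·0+6·0+4·2+4·4 = 24 | 3·8 = 24
B: 1·3+6·3+4·0+4·0 = 21 | 3·7 = 21
G: 1·4+6·2+4·2+4·0 = 24 | 3·8 = 24
R: 1·1+6·0+4·2+4·3 = 21 | 3·7 = 21
gcd(1,6,4,4,3) = 1

Coefficients: [1, 6, 4, 4, 3]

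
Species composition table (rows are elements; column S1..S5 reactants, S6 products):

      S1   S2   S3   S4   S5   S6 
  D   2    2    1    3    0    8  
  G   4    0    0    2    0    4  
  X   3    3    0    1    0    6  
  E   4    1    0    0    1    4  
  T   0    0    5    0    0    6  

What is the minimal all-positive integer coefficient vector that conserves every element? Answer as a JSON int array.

D: 2·2+6·2+6·1+6·3+6·0 = 40 | 5·8 = 40
G: 2·4+6·0+6·0+6·2+6·0 = 20 | 5·4 = 20
X: 2·3+6·3+6·0+6·1+6·0 = 30 | 5·6 = 30
E: 2·4+6·1+6·0+6·0+6·1 = 20 | 5·4 = 20
T: 2·0+6·0+6·5+6·0+6·0 = 30 | 5·6 = 30
gcd(2,6,6,6,6,5) = 1

Coefficients: [2, 6, 6, 6, 6, 5]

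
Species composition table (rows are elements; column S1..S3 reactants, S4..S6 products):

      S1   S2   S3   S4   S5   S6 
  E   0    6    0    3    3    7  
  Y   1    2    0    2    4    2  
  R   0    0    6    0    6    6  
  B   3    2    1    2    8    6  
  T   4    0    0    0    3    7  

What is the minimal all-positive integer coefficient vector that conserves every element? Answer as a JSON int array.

E: 6·0+6·6+4·0 = 36 | 4·3+1·3+3·7 = 36
Y: 6·1+6·2+4·0 = 18 | 4·2+1·4+3·2 = 18
R: 6·0+6·0+4·6 = 24 | 4·0+1·6+3·6 = 24
B: 6·3+6·2+4·1 = 34 | 4·2+1·8+3·6 = 34
T: 6·4+6·0+4·0 = 24 | 4·0+1·3+3·7 = 24
gcd(6,6,4,4,1,3) = 1

Coefficients: [6, 6, 4, 4, 1, 3]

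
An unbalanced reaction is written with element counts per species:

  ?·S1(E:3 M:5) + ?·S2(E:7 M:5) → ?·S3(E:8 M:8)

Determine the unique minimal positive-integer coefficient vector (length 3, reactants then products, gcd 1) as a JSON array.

E: 4·3+4·7 = 40 | 5·8 = 40
M: 4·5+4·5 = 40 | 5·8 = 40
gcd(4,4,5) = 1

Coefficients: [4, 4, 5]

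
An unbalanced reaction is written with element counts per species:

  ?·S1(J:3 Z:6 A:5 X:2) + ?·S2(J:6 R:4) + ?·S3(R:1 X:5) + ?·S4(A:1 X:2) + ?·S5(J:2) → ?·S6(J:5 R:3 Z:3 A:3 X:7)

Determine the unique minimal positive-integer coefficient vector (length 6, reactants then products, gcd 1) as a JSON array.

J: 2·3+2·6+4·0+2·0+1·2 = 20 | 4·5 = 20
R: 2·0+2·4+4·1+2·0+1·0 = 12 | 4·3 = 12
Z: 2·6+2·0+4·0+2·0+1·0 = 12 | 4·3 = 12
A: 2·5+2·0+4·0+2·1+1·0 = 12 | 4·3 = 12
X: 2·2+2·0+4·5+2·2+1·0 = 28 | 4·7 = 28
gcd(2,2,4,2,1,4) = 1

Coefficients: [2, 2, 4, 2, 1, 4]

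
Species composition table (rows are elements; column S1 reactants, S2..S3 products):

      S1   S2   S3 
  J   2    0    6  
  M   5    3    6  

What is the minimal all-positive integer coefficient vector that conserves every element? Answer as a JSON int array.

J: 3·2 = 6 | 3·0+1·6 = 6
M: 3·5 = 15 | 3·3+1·6 = 15
gcd(3,3,1) = 1

Coefficients: [3, 3, 1]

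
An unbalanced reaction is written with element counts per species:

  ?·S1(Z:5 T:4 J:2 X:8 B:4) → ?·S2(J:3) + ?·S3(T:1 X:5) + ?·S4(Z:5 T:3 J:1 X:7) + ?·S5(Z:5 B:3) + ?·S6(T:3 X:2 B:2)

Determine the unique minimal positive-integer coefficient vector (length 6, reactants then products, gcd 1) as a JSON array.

Z: 5·5 = 25 | 3·0+5·0+1·5+4·5+4·0 = 25
T: 5·4 = 20 | 3·0+5·1+1·3+4·0+4·3 = 20
J: 5·2 = 10 | 3·3+5·0+1·1+4·0+4·0 = 10
X: 5·8 = 40 | 3·0+5·5+1·7+4·0+4·2 = 40
B: 5·4 = 20 | 3·0+5·0+1·0+4·3+4·2 = 20
gcd(5,3,5,1,4,4) = 1

Coefficients: [5, 3, 5, 1, 4, 4]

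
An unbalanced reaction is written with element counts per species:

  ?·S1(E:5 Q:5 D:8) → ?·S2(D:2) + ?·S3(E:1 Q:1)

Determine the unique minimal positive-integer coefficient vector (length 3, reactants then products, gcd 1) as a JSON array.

E: 1·5 = 5 | 4·0+5·1 = 5
Q: 1·5 = 5 | 4·0+5·1 = 5
D: 1·8 = 8 | 4·2+5·0 = 8
gcd(1,4,5) = 1

Coefficients: [1, 4, 5]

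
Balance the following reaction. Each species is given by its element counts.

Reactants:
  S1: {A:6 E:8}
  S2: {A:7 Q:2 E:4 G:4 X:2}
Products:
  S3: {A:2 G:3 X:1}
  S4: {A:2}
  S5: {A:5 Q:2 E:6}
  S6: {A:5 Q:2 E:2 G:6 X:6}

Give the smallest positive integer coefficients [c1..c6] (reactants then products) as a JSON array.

A: 1·6+6·7 = 48 | 6·2+3·2+5·5+1·5 = 48
Q: 1·0+6·2 = 12 | 6·0+3·0+5·2+1·2 = 12
E: 1·8+6·4 = 32 | 6·0+3·0+5·6+1·2 = 32
G: 1·0+6·4 = 24 | 6·3+3·0+5·0+1·6 = 24
X: 1·0+6·2 = 12 | 6·1+3·0+5·0+1·6 = 12
gcd(1,6,6,3,5,1) = 1

Coefficients: [1, 6, 6, 3, 5, 1]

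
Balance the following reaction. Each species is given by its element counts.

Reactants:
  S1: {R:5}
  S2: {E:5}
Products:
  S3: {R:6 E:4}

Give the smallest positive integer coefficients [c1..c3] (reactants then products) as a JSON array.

R: 6·5+4·0 = 30 | 5·6 = 30
E: 6·0+4·5 = 20 | 5·4 = 20
gcd(6,4,5) = 1

Coefficients: [6, 4, 5]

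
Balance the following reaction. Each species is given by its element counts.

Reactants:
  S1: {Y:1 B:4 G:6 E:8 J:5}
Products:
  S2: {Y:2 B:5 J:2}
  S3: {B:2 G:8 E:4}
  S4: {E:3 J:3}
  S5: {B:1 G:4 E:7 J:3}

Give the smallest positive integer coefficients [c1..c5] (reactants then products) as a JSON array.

Y: 6·1 = 6 | 3·2+3·0+5·0+3·0 = 6
B: 6·4 = 24 | 3·5+3·2+5·0+3·1 = 24
G: 6·6 = 36 | 3·0+3·8+5·0+3·4 = 36
E: 6·8 = 48 | 3·0+3·4+5·3+3·7 = 48
J: 6·5 = 30 | 3·2+3·0+5·3+3·3 = 30
gcd(6,3,3,5,3) = 1

Coefficients: [6, 3, 3, 5, 3]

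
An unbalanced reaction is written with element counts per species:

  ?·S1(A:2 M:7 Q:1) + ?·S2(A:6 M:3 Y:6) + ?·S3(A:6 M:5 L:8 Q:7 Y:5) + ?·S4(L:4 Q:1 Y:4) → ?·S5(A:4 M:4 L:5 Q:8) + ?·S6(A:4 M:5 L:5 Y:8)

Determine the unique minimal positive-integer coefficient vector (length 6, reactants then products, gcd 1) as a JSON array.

Coefficients: [3, 1, 6, 3, 6, 6]

A: 3·2+1·6+6·6+3·0 = 48 | 6·4+6·4 = 48
M: 3·7+1·3+6·5+3·0 = 54 | 6·4+6·5 = 54
L: 3·0+1·0+6·8+3·4 = 60 | 6·5+6·5 = 60
Q: 3·1+1·0+6·7+3·1 = 48 | 6·8+6·0 = 48
Y: 3·0+1·6+6·5+3·4 = 48 | 6·0+6·8 = 48
gcd(3,1,6,3,6,6) = 1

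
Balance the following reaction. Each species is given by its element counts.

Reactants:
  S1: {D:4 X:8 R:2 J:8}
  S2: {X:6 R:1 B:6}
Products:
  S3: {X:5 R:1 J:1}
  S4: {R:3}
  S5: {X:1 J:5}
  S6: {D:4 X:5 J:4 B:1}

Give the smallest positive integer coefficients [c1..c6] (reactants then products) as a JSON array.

D: 6·4+1·0 = 24 | 4·0+3·0+4·0+6·4 = 24
X: 6·8+1·6 = 54 | 4·5+3·0+4·1+6·5 = 54
R: 6·2+1·1 = 13 | 4·1+3·3+4·0+6·0 = 13
J: 6·8+1·0 = 48 | 4·1+3·0+4·5+6·4 = 48
B: 6·0+1·6 = 6 | 4·0+3·0+4·0+6·1 = 6
gcd(6,1,4,3,4,6) = 1

Coefficients: [6, 1, 4, 3, 4, 6]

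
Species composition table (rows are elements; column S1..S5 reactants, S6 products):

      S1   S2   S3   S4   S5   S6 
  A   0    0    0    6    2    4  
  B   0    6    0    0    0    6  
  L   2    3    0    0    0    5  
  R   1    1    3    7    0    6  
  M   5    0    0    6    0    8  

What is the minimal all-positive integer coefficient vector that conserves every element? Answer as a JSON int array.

A: 6·0+6·0+1·0+3·6+3·2 = 24 | 6·4 = 24
B: 6·0+6·6+1·0+3·0+3·0 = 36 | 6·6 = 36
L: 6·2+6·3+1·0+3·0+3·0 = 30 | 6·5 = 30
R: 6·1+6·1+1·3+3·7+3·0 = 36 | 6·6 = 36
M: 6·5+6·0+1·0+3·6+3·0 = 48 | 6·8 = 48
gcd(6,6,1,3,3,6) = 1

Coefficients: [6, 6, 1, 3, 3, 6]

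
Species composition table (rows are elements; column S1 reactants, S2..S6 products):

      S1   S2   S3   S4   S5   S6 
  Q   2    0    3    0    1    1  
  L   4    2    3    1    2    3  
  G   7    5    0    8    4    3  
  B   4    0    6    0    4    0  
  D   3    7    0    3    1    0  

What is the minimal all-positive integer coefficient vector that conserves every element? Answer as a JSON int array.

Coefficients: [5, 1, 2, 2, 2, 2]

Q: 5·2 = 10 | 1·0+2·3+2·0+2·1+2·1 = 10
L: 5·4 = 20 | 1·2+2·3+2·1+2·2+2·3 = 20
G: 5·7 = 35 | 1·5+2·0+2·8+2·4+2·3 = 35
B: 5·4 = 20 | 1·0+2·6+2·0+2·4+2·0 = 20
D: 5·3 = 15 | 1·7+2·0+2·3+2·1+2·0 = 15
gcd(5,1,2,2,2,2) = 1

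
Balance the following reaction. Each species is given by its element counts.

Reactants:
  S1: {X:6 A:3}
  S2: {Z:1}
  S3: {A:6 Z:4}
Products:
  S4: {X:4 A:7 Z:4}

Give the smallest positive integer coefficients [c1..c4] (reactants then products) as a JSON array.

X: 4·6+4·0+5·0 = 24 | 6·4 = 24
A: 4·3+4·0+5·6 = 42 | 6·7 = 42
Z: 4·0+4·1+5·4 = 24 | 6·4 = 24
gcd(4,4,5,6) = 1

Coefficients: [4, 4, 5, 6]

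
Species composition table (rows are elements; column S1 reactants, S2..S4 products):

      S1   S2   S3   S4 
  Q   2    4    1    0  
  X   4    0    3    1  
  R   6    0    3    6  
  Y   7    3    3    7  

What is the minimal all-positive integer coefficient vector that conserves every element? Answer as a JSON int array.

Coefficients: [5, 1, 6, 2]

Q: 5·2 = 10 | 1·4+6·1+2·0 = 10
X: 5·4 = 20 | 1·0+6·3+2·1 = 20
R: 5·6 = 30 | 1·0+6·3+2·6 = 30
Y: 5·7 = 35 | 1·3+6·3+2·7 = 35
gcd(5,1,6,2) = 1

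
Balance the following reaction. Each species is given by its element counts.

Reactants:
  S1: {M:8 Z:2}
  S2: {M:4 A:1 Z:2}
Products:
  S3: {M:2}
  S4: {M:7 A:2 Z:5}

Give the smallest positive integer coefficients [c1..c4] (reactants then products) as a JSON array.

Coefficients: [1, 4, 5, 2]

M: 1·8+4·4 = 24 | 5·2+2·7 = 24
A: 1·0+4·1 = 4 | 5·0+2·2 = 4
Z: 1·2+4·2 = 10 | 5·0+2·5 = 10
gcd(1,4,5,2) = 1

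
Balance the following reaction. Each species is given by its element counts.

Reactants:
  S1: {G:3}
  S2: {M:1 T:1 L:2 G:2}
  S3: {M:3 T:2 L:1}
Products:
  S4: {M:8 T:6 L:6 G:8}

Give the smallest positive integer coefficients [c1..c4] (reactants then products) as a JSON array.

M: 4·0+6·1+6·3 = 24 | 3·8 = 24
T: 4·0+6·1+6·2 = 18 | 3·6 = 18
L: 4·0+6·2+6·1 = 18 | 3·6 = 18
G: 4·3+6·2+6·0 = 24 | 3·8 = 24
gcd(4,6,6,3) = 1

Coefficients: [4, 6, 6, 3]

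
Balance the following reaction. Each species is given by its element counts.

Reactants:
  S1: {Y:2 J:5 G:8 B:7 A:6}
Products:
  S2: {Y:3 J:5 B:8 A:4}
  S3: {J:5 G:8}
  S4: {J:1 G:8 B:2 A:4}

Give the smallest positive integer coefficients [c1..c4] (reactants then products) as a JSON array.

Coefficients: [6, 4, 1, 5]

Y: 6·2 = 12 | 4·3+1·0+5·0 = 12
J: 6·5 = 30 | 4·5+1·5+5·1 = 30
G: 6·8 = 48 | 4·0+1·8+5·8 = 48
B: 6·7 = 42 | 4·8+1·0+5·2 = 42
A: 6·6 = 36 | 4·4+1·0+5·4 = 36
gcd(6,4,1,5) = 1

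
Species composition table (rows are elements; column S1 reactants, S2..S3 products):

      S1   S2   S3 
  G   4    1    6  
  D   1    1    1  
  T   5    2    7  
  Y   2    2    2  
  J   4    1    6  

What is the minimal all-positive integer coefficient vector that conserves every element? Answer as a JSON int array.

Coefficients: [5, 2, 3]

G: 5·4 = 20 | 2·1+3·6 = 20
D: 5·1 = 5 | 2·1+3·1 = 5
T: 5·5 = 25 | 2·2+3·7 = 25
Y: 5·2 = 10 | 2·2+3·2 = 10
J: 5·4 = 20 | 2·1+3·6 = 20
gcd(5,2,3) = 1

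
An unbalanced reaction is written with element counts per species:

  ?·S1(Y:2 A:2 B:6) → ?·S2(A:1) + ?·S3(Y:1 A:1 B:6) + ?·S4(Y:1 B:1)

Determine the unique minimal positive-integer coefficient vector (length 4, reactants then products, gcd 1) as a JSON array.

Coefficients: [5, 6, 4, 6]

Y: 5·2 = 10 | 6·0+4·1+6·1 = 10
A: 5·2 = 10 | 6·1+4·1+6·0 = 10
B: 5·6 = 30 | 6·0+4·6+6·1 = 30
gcd(5,6,4,6) = 1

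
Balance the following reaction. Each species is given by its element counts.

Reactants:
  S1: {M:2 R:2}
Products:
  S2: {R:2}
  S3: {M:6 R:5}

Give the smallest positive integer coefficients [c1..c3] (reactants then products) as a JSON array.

M: 6·2 = 12 | 1·0+2·6 = 12
R: 6·2 = 12 | 1·2+2·5 = 12
gcd(6,1,2) = 1

Coefficients: [6, 1, 2]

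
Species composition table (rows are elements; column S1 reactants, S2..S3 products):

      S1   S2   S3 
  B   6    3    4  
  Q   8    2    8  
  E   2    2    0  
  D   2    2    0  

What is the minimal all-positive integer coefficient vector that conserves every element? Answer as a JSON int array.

Coefficients: [4, 4, 3]

B: 4·6 = 24 | 4·3+3·4 = 24
Q: 4·8 = 32 | 4·2+3·8 = 32
E: 4·2 = 8 | 4·2+3·0 = 8
D: 4·2 = 8 | 4·2+3·0 = 8
gcd(4,4,3) = 1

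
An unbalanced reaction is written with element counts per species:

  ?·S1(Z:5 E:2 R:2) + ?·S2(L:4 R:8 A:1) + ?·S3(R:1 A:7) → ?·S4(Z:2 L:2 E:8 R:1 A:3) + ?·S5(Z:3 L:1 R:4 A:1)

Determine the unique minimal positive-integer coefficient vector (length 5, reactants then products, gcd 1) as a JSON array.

Z: 4·5+2·0+1·0 = 20 | 1·2+6·3 = 20
L: 4·0+2·4+1·0 = 8 | 1·2+6·1 = 8
E: 4·2+2·0+1·0 = 8 | 1·8+6·0 = 8
R: 4·2+2·8+1·1 = 25 | 1·1+6·4 = 25
A: 4·0+2·1+1·7 = 9 | 1·3+6·1 = 9
gcd(4,2,1,1,6) = 1

Coefficients: [4, 2, 1, 1, 6]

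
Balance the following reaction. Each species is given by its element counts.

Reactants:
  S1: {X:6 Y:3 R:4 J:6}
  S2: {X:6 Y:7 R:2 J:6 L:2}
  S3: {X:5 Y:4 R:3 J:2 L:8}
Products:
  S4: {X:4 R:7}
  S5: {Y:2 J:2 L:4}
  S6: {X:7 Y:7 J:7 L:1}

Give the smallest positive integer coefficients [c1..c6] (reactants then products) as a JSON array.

X: 3·6+5·6+2·5 = 58 | 4·4+5·0+6·7 = 58
Y: 3·3+5·7+2·4 = 52 | 4·0+5·2+6·7 = 52
R: 3·4+5·2+2·3 = 28 | 4·7+5·0+6·0 = 28
J: 3·6+5·6+2·2 = 52 | 4·0+5·2+6·7 = 52
L: 3·0+5·2+2·8 = 26 | 4·0+5·4+6·1 = 26
gcd(3,5,2,4,5,6) = 1

Coefficients: [3, 5, 2, 4, 5, 6]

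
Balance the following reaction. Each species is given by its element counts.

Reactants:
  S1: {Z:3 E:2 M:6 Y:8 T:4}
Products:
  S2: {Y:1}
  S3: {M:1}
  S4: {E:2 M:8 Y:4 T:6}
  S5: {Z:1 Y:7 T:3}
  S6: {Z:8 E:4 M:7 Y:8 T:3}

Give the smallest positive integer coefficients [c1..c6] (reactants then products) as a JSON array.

Coefficients: [3, 5, 3, 1, 1, 1]

Z: 3·3 = 9 | 5·0+3·0+1·0+1·1+1·8 = 9
E: 3·2 = 6 | 5·0+3·0+1·2+1·0+1·4 = 6
M: 3·6 = 18 | 5·0+3·1+1·8+1·0+1·7 = 18
Y: 3·8 = 24 | 5·1+3·0+1·4+1·7+1·8 = 24
T: 3·4 = 12 | 5·0+3·0+1·6+1·3+1·3 = 12
gcd(3,5,3,1,1,1) = 1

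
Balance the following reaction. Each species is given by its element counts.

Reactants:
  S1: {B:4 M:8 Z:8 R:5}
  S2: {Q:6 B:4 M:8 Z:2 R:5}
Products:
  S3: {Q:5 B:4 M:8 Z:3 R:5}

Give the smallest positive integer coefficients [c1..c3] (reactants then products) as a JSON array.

Coefficients: [1, 5, 6]

Q: 1·0+5·6 = 30 | 6·5 = 30
B: 1·4+5·4 = 24 | 6·4 = 24
M: 1·8+5·8 = 48 | 6·8 = 48
Z: 1·8+5·2 = 18 | 6·3 = 18
R: 1·5+5·5 = 30 | 6·5 = 30
gcd(1,5,6) = 1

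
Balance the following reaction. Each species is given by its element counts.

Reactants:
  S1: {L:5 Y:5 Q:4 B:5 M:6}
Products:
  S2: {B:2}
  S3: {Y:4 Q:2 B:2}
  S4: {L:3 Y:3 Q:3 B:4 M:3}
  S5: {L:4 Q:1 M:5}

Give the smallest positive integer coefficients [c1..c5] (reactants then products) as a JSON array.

Coefficients: [6, 5, 6, 2, 6]

L: 6·5 = 30 | 5·0+6·0+2·3+6·4 = 30
Y: 6·5 = 30 | 5·0+6·4+2·3+6·0 = 30
Q: 6·4 = 24 | 5·0+6·2+2·3+6·1 = 24
B: 6·5 = 30 | 5·2+6·2+2·4+6·0 = 30
M: 6·6 = 36 | 5·0+6·0+2·3+6·5 = 36
gcd(6,5,6,2,6) = 1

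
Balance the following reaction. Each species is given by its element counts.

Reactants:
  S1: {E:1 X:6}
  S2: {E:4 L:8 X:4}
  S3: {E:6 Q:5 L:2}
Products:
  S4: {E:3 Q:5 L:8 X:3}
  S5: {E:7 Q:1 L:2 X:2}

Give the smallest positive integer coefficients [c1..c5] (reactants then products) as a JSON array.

E: 1·1+4·4+5·6 = 47 | 4·3+5·7 = 47
Q: 1·0+4·0+5·5 = 25 | 4·5+5·1 = 25
L: 1·0+4·8+5·2 = 42 | 4·8+5·2 = 42
X: 1·6+4·4+5·0 = 22 | 4·3+5·2 = 22
gcd(1,4,5,4,5) = 1

Coefficients: [1, 4, 5, 4, 5]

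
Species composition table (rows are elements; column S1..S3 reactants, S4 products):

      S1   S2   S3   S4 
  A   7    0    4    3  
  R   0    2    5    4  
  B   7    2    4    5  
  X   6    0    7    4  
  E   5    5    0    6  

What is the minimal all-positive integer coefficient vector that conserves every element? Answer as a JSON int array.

A: 1·7+5·0+2·4 = 15 | 5·3 = 15
R: 1·0+5·2+2·5 = 20 | 5·4 = 20
B: 1·7+5·2+2·4 = 25 | 5·5 = 25
X: 1·6+5·0+2·7 = 20 | 5·4 = 20
E: 1·5+5·5+2·0 = 30 | 5·6 = 30
gcd(1,5,2,5) = 1

Coefficients: [1, 5, 2, 5]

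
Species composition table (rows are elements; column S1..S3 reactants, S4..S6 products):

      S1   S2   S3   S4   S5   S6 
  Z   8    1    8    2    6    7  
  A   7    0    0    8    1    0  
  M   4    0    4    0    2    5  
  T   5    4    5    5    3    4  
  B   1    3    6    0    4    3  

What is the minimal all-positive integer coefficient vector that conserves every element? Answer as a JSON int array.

Coefficients: [4, 2, 3, 3, 4, 4]

Z: 4·8+2·1+3·8 = 58 | 3·2+4·6+4·7 = 58
A: 4·7+2·0+3·0 = 28 | 3·8+4·1+4·0 = 28
M: 4·4+2·0+3·4 = 28 | 3·0+4·2+4·5 = 28
T: 4·5+2·4+3·5 = 43 | 3·5+4·3+4·4 = 43
B: 4·1+2·3+3·6 = 28 | 3·0+4·4+4·3 = 28
gcd(4,2,3,3,4,4) = 1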